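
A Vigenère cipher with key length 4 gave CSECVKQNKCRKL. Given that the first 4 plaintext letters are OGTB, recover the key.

Subtract each crib letter from the matching ciphertext letter (mod 26):
C(2)−O(14)=-12≡14 → O
S(18)−G(6)=12 → M
E(4)−T(19)=-15≡11 → L
C(2)−B(1)=1 → B

OMLB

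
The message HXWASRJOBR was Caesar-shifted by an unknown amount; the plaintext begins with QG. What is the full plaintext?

From the crib: H(7)−Q(16)=-9≡17, so the shift is 17.
Subtract 17 from each ciphertext letter:
H(7): 7−17=-10≡16 → Q
X(23): 23−17=6 → G
W(22): 22−17=5 → F
A(0): 0−17=-17≡9 → J
S(18): 18−17=1 → B
R(17): 17−17=0 → A
J(9): 9−17=-8≡18 → S
O(14): 14−17=-3≡23 → X
B(1): 1−17=-16≡10 → K
R(17): 17−17=0 → A

QGFJBASXKA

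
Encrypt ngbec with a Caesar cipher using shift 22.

n(13): 13+22=35≡9 → j
g(6): 6+22=28≡2 → c
b(1): 1+22=23 → x
e(4): 4+22=26≡0 → a
c(2): 2+22=24 → y

jcxay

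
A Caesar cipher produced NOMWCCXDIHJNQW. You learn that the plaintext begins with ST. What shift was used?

21

From the crib: N(13)−S(18)=-5≡21, so the shift is 21.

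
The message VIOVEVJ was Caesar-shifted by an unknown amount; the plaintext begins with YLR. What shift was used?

From the crib: V(21)−Y(24)=-3≡23, so the shift is 23.

23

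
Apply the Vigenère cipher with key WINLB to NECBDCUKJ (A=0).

JMPMEYCXU

Repeat the key across the message: WINLBWINL
N(13)+W(22): 35≡9 → J
E(4)+I(8): 12 → M
C(2)+N(13): 15 → P
B(1)+L(11): 12 → M
D(3)+B(1): 4 → E
C(2)+W(22): 24 → Y
U(20)+I(8): 28≡2 → C
K(10)+N(13): 23 → X
J(9)+L(11): 20 → U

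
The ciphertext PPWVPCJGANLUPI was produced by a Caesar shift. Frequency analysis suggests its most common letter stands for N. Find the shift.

The most frequent ciphertext letter is P (appears 4 times).
P is position 15; N is position 13.
Shift = 2.

2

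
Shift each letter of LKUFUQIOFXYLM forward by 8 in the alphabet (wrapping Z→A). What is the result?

L(11): 11+8=19 → T
K(10): 10+8=18 → S
U(20): 20+8=28≡2 → C
F(5): 5+8=13 → N
U(20): 20+8=28≡2 → C
Q(16): 16+8=24 → Y
I(8): 8+8=16 → Q
O(14): 14+8=22 → W
F(5): 5+8=13 → N
X(23): 23+8=31≡5 → F
Y(24): 24+8=32≡6 → G
L(11): 11+8=19 → T
M(12): 12+8=20 → U

TSCNCYQWNFGTU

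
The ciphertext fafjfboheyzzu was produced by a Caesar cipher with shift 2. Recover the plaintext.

f(5): 5−2=3 → d
a(0): 0−2=-2≡24 → y
f(5): 5−2=3 → d
j(9): 9−2=7 → h
f(5): 5−2=3 → d
b(1): 1−2=-1≡25 → z
o(14): 14−2=12 → m
h(7): 7−2=5 → f
e(4): 4−2=2 → c
y(24): 24−2=22 → w
z(25): 25−2=23 → x
z(25): 25−2=23 → x
u(20): 20−2=18 → s

dydhdzmfcwxxs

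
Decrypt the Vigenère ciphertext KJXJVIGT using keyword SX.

SMFMDLOW

Repeat the key across the ciphertext: SXSXSXSX
K(10)−S(18): -8≡18 → S
J(9)−X(23): -14≡12 → M
X(23)−S(18): 5 → F
J(9)−X(23): -14≡12 → M
V(21)−S(18): 3 → D
I(8)−X(23): -15≡11 → L
G(6)−S(18): -12≡14 → O
T(19)−X(23): -4≡22 → W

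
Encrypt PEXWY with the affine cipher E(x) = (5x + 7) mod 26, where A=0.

P(15): 5·15+7=82≡4 → E
E(4): 5·4+7=27≡1 → B
X(23): 5·23+7=122≡18 → S
W(22): 5·22+7=117≡13 → N
Y(24): 5·24+7=127≡23 → X

EBSNX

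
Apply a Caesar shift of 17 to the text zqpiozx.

z(25): 25+17=42≡16 → q
q(16): 16+17=33≡7 → h
p(15): 15+17=32≡6 → g
i(8): 8+17=25 → z
o(14): 14+17=31≡5 → f
z(25): 25+17=42≡16 → q
x(23): 23+17=40≡14 → o

qhgzfqo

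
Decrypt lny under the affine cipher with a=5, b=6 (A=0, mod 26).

bro

The inverse of 5 mod 26 is 21, since 5·21=105≡1. Apply D(y)=21·(y−6) mod 26:
l(11): 21·(11−6)=105≡1 → b
n(13): 21·(13−6)=147≡17 → r
y(24): 21·(24−6)=378≡14 → o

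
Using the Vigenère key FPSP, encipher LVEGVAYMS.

QKWVAPQBX

Repeat the key across the message: FPSPFPSPF
L(11)+F(5): 16 → Q
V(21)+P(15): 36≡10 → K
E(4)+S(18): 22 → W
G(6)+P(15): 21 → V
V(21)+F(5): 26≡0 → A
A(0)+P(15): 15 → P
Y(24)+S(18): 42≡16 → Q
M(12)+P(15): 27≡1 → B
S(18)+F(5): 23 → X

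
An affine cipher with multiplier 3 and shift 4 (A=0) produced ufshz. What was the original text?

The inverse of 3 mod 26 is 9, since 3·9=27≡1. Apply D(y)=9·(y−4) mod 26:
u(20): 9·(20−4)=144≡14 → o
f(5): 9·(5−4)=9 → j
s(18): 9·(18−4)=126≡22 → w
h(7): 9·(7−4)=27≡1 → b
z(25): 9·(25−4)=189≡7 → h

ojwbh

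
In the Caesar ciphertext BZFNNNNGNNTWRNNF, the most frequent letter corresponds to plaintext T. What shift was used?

The most frequent ciphertext letter is N (appears 8 times).
N is position 13; T is position 19.
Shift = -6≡20.

20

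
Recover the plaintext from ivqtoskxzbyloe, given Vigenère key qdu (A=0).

Repeat the key across the ciphertext: qduqduqduqduqd
i(8)−q(16): -8≡18 → s
v(21)−d(3): 18 → s
q(16)−u(20): -4≡22 → w
t(19)−q(16): 3 → d
o(14)−d(3): 11 → l
s(18)−u(20): -2≡24 → y
k(10)−q(16): -6≡20 → u
x(23)−d(3): 20 → u
z(25)−u(20): 5 → f
b(1)−q(16): -15≡11 → l
y(24)−d(3): 21 → v
l(11)−u(20): -9≡17 → r
o(14)−q(16): -2≡24 → y
e(4)−d(3): 1 → b

sswdlyuuflvryb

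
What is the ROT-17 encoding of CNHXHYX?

C(2): 2+17=19 → T
N(13): 13+17=30≡4 → E
H(7): 7+17=24 → Y
X(23): 23+17=40≡14 → O
H(7): 7+17=24 → Y
Y(24): 24+17=41≡15 → P
X(23): 23+17=40≡14 → O

TEYOYPO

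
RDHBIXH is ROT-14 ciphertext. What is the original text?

R(17): 17−14=3 → D
D(3): 3−14=-11≡15 → P
H(7): 7−14=-7≡19 → T
B(1): 1−14=-13≡13 → N
I(8): 8−14=-6≡20 → U
X(23): 23−14=9 → J
H(7): 7−14=-7≡19 → T

DPTNUJT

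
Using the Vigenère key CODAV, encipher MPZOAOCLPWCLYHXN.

ODCOVQQOPREZBHSP

Repeat the key across the message: CODAVCODAVCODAVC
M(12)+C(2): 14 → O
P(15)+O(14): 29≡3 → D
Z(25)+D(3): 28≡2 → C
O(14)+A(0): 14 → O
A(0)+V(21): 21 → V
O(14)+C(2): 16 → Q
C(2)+O(14): 16 → Q
L(11)+D(3): 14 → O
P(15)+A(0): 15 → P
W(22)+V(21): 43≡17 → R
C(2)+C(2): 4 → E
L(11)+O(14): 25 → Z
Y(24)+D(3): 27≡1 → B
H(7)+A(0): 7 → H
X(23)+V(21): 44≡18 → S
N(13)+C(2): 15 → P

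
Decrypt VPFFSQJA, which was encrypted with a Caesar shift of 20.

BVLLYWPG

V(21): 21−20=1 → B
P(15): 15−20=-5≡21 → V
F(5): 5−20=-15≡11 → L
F(5): 5−20=-15≡11 → L
S(18): 18−20=-2≡24 → Y
Q(16): 16−20=-4≡22 → W
J(9): 9−20=-11≡15 → P
A(0): 0−20=-20≡6 → G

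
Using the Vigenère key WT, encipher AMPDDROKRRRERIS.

Repeat the key across the message: WTWTWTWTWTWTWTW
A(0)+W(22): 22 → W
M(12)+T(19): 31≡5 → F
P(15)+W(22): 37≡11 → L
D(3)+T(19): 22 → W
D(3)+W(22): 25 → Z
R(17)+T(19): 36≡10 → K
O(14)+W(22): 36≡10 → K
K(10)+T(19): 29≡3 → D
R(17)+W(22): 39≡13 → N
R(17)+T(19): 36≡10 → K
R(17)+W(22): 39≡13 → N
E(4)+T(19): 23 → X
R(17)+W(22): 39≡13 → N
I(8)+T(19): 27≡1 → B
S(18)+W(22): 40≡14 → O

WFLWZKKDNKNXNBO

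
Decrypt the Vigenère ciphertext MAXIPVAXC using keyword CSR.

Repeat the key across the ciphertext: CSRCSRCSR
M(12)−C(2): 10 → K
A(0)−S(18): -18≡8 → I
X(23)−R(17): 6 → G
I(8)−C(2): 6 → G
P(15)−S(18): -3≡23 → X
V(21)−R(17): 4 → E
A(0)−C(2): -2≡24 → Y
X(23)−S(18): 5 → F
C(2)−R(17): -15≡11 → L

KIGGXEYFL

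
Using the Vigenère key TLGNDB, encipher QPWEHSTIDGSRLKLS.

Repeat the key across the message: TLGNDBTLGNDBTLGN
Q(16)+T(19): 35≡9 → J
P(15)+L(11): 26≡0 → A
W(22)+G(6): 28≡2 → C
E(4)+N(13): 17 → R
H(7)+D(3): 10 → K
S(18)+B(1): 19 → T
T(19)+T(19): 38≡12 → M
I(8)+L(11): 19 → T
D(3)+G(6): 9 → J
G(6)+N(13): 19 → T
S(18)+D(3): 21 → V
R(17)+B(1): 18 → S
L(11)+T(19): 30≡4 → E
K(10)+L(11): 21 → V
L(11)+G(6): 17 → R
S(18)+N(13): 31≡5 → F

JACRKTMTJTVSEVRF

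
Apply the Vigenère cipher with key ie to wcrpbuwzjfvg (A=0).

Repeat the key across the message: ieieieieieie
w(22)+i(8): 30≡4 → e
c(2)+e(4): 6 → g
r(17)+i(8): 25 → z
p(15)+e(4): 19 → t
b(1)+i(8): 9 → j
u(20)+e(4): 24 → y
w(22)+i(8): 30≡4 → e
z(25)+e(4): 29≡3 → d
j(9)+i(8): 17 → r
f(5)+e(4): 9 → j
v(21)+i(8): 29≡3 → d
g(6)+e(4): 10 → k

egztjyedrjdk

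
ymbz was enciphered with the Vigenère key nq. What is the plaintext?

lwoj

Repeat the key across the ciphertext: nqnq
y(24)−n(13): 11 → l
m(12)−q(16): -4≡22 → w
b(1)−n(13): -12≡14 → o
z(25)−q(16): 9 → j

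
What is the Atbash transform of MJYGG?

NQBTT

M(12) → N(13)
J(9) → Q(16)
Y(24) → B(1)
G(6) → T(19)
G(6) → T(19)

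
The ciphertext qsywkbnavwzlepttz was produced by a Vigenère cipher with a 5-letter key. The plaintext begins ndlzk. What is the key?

dpnxa

Subtract each crib letter from the matching ciphertext letter (mod 26):
q(16)−n(13)=3 → d
s(18)−d(3)=15 → p
y(24)−l(11)=13 → n
w(22)−z(25)=-3≡23 → x
k(10)−k(10)=0 → a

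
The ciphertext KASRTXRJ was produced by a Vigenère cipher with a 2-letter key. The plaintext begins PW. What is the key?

VE

Subtract each crib letter from the matching ciphertext letter (mod 26):
K(10)−P(15)=-5≡21 → V
A(0)−W(22)=-22≡4 → E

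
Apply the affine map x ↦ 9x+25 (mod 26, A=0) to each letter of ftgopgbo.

sobvebiv

f(5): 9·5+25=70≡18 → s
t(19): 9·19+25=196≡14 → o
g(6): 9·6+25=79≡1 → b
o(14): 9·14+25=151≡21 → v
p(15): 9·15+25=160≡4 → e
g(6): 9·6+25=79≡1 → b
b(1): 9·1+25=34≡8 → i
o(14): 9·14+25=151≡21 → v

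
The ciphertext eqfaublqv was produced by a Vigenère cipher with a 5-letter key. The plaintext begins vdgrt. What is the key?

jnzjb

Subtract each crib letter from the matching ciphertext letter (mod 26):
e(4)−v(21)=-17≡9 → j
q(16)−d(3)=13 → n
f(5)−g(6)=-1≡25 → z
a(0)−r(17)=-17≡9 → j
u(20)−t(19)=1 → b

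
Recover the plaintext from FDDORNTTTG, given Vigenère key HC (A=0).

YBWMKLMRME

Repeat the key across the ciphertext: HCHCHCHCHC
F(5)−H(7): -2≡24 → Y
D(3)−C(2): 1 → B
D(3)−H(7): -4≡22 → W
O(14)−C(2): 12 → M
R(17)−H(7): 10 → K
N(13)−C(2): 11 → L
T(19)−H(7): 12 → M
T(19)−C(2): 17 → R
T(19)−H(7): 12 → M
G(6)−C(2): 4 → E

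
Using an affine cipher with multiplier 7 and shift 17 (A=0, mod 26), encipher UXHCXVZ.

BWOFWIK

U(20): 7·20+17=157≡1 → B
X(23): 7·23+17=178≡22 → W
H(7): 7·7+17=66≡14 → O
C(2): 7·2+17=31≡5 → F
X(23): 7·23+17=178≡22 → W
V(21): 7·21+17=164≡8 → I
Z(25): 7·25+17=192≡10 → K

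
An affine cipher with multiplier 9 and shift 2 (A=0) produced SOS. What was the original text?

WKW

The inverse of 9 mod 26 is 3, since 9·3=27≡1. Apply D(y)=3·(y−2) mod 26:
S(18): 3·(18−2)=48≡22 → W
O(14): 3·(14−2)=36≡10 → K
S(18): 3·(18−2)=48≡22 → W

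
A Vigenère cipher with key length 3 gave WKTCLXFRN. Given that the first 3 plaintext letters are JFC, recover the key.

Subtract each crib letter from the matching ciphertext letter (mod 26):
W(22)−J(9)=13 → N
K(10)−F(5)=5 → F
T(19)−C(2)=17 → R

NFR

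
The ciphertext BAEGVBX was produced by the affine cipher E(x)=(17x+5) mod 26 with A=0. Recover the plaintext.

MPDXEMY

The inverse of 17 mod 26 is 23, since 17·23=391≡1. Apply D(y)=23·(y−5) mod 26:
B(1): 23·(1−5)=-92≡12 → M
A(0): 23·(0−5)=-115≡15 → P
E(4): 23·(4−5)=-23≡3 → D
G(6): 23·(6−5)=23 → X
V(21): 23·(21−5)=368≡4 → E
B(1): 23·(1−5)=-92≡12 → M
X(23): 23·(23−5)=414≡24 → Y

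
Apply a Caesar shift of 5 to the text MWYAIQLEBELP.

RBDFNVQJGJQU

M(12): 12+5=17 → R
W(22): 22+5=27≡1 → B
Y(24): 24+5=29≡3 → D
A(0): 0+5=5 → F
I(8): 8+5=13 → N
Q(16): 16+5=21 → V
L(11): 11+5=16 → Q
E(4): 4+5=9 → J
B(1): 1+5=6 → G
E(4): 4+5=9 → J
L(11): 11+5=16 → Q
P(15): 15+5=20 → U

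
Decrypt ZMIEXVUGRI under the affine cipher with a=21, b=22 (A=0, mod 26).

PCIOFVQYBI

The inverse of 21 mod 26 is 5, since 21·5=105≡1. Apply D(y)=5·(y−22) mod 26:
Z(25): 5·(25−22)=15 → P
M(12): 5·(12−22)=-50≡2 → C
I(8): 5·(8−22)=-70≡8 → I
E(4): 5·(4−22)=-90≡14 → O
X(23): 5·(23−22)=5 → F
V(21): 5·(21−22)=-5≡21 → V
U(20): 5·(20−22)=-10≡16 → Q
G(6): 5·(6−22)=-80≡24 → Y
R(17): 5·(17−22)=-25≡1 → B
I(8): 5·(8−22)=-70≡8 → I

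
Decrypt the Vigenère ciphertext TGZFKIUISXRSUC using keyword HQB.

MQYYUHNSRQBRNM

Repeat the key across the ciphertext: HQBHQBHQBHQBHQ
T(19)−H(7): 12 → M
G(6)−Q(16): -10≡16 → Q
Z(25)−B(1): 24 → Y
F(5)−H(7): -2≡24 → Y
K(10)−Q(16): -6≡20 → U
I(8)−B(1): 7 → H
U(20)−H(7): 13 → N
I(8)−Q(16): -8≡18 → S
S(18)−B(1): 17 → R
X(23)−H(7): 16 → Q
R(17)−Q(16): 1 → B
S(18)−B(1): 17 → R
U(20)−H(7): 13 → N
C(2)−Q(16): -14≡12 → M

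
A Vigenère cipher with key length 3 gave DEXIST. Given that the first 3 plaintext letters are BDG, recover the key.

CBR

Subtract each crib letter from the matching ciphertext letter (mod 26):
D(3)−B(1)=2 → C
E(4)−D(3)=1 → B
X(23)−G(6)=17 → R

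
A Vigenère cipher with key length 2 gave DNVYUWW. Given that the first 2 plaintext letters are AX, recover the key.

DQ

Subtract each crib letter from the matching ciphertext letter (mod 26):
D(3)−A(0)=3 → D
N(13)−X(23)=-10≡16 → Q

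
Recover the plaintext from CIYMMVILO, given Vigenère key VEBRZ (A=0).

Repeat the key across the ciphertext: VEBRZVEBR
C(2)−V(21): -19≡7 → H
I(8)−E(4): 4 → E
Y(24)−B(1): 23 → X
M(12)−R(17): -5≡21 → V
M(12)−Z(25): -13≡13 → N
V(21)−V(21): 0 → A
I(8)−E(4): 4 → E
L(11)−B(1): 10 → K
O(14)−R(17): -3≡23 → X

HEXVNAEKX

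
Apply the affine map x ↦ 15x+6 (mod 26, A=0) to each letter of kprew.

k(10): 15·10+6=156≡0 → a
p(15): 15·15+6=231≡23 → x
r(17): 15·17+6=261≡1 → b
e(4): 15·4+6=66≡14 → o
w(22): 15·22+6=336≡24 → y

axboy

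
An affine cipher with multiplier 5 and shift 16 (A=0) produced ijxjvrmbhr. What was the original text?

ojrjbvuxtv

The inverse of 5 mod 26 is 21, since 5·21=105≡1. Apply D(y)=21·(y−16) mod 26:
i(8): 21·(8−16)=-168≡14 → o
j(9): 21·(9−16)=-147≡9 → j
x(23): 21·(23−16)=147≡17 → r
j(9): 21·(9−16)=-147≡9 → j
v(21): 21·(21−16)=105≡1 → b
r(17): 21·(17−16)=21 → v
m(12): 21·(12−16)=-84≡20 → u
b(1): 21·(1−16)=-315≡23 → x
h(7): 21·(7−16)=-189≡19 → t
r(17): 21·(17−16)=21 → v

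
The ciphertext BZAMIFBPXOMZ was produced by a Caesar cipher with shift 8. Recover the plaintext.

B(1): 1−8=-7≡19 → T
Z(25): 25−8=17 → R
A(0): 0−8=-8≡18 → S
M(12): 12−8=4 → E
I(8): 8−8=0 → A
F(5): 5−8=-3≡23 → X
B(1): 1−8=-7≡19 → T
P(15): 15−8=7 → H
X(23): 23−8=15 → P
O(14): 14−8=6 → G
M(12): 12−8=4 → E
Z(25): 25−8=17 → R

TRSEAXTHPGER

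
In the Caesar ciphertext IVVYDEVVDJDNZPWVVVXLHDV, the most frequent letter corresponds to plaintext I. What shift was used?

The most frequent ciphertext letter is V (appears 8 times).
V is position 21; I is position 8.
Shift = 13.

13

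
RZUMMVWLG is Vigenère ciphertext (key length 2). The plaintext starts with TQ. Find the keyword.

Subtract each crib letter from the matching ciphertext letter (mod 26):
R(17)−T(19)=-2≡24 → Y
Z(25)−Q(16)=9 → J

YJ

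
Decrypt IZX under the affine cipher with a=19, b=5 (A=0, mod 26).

HMQ

The inverse of 19 mod 26 is 11, since 19·11=209≡1. Apply D(y)=11·(y−5) mod 26:
I(8): 11·(8−5)=33≡7 → H
Z(25): 11·(25−5)=220≡12 → M
X(23): 11·(23−5)=198≡16 → Q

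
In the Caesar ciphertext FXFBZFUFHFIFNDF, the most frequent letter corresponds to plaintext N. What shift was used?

The most frequent ciphertext letter is F (appears 7 times).
F is position 5; N is position 13.
Shift = -8≡18.

18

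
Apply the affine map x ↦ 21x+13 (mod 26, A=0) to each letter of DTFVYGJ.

D(3): 21·3+13=76≡24 → Y
T(19): 21·19+13=412≡22 → W
F(5): 21·5+13=118≡14 → O
V(21): 21·21+13=454≡12 → M
Y(24): 21·24+13=517≡23 → X
G(6): 21·6+13=139≡9 → J
J(9): 21·9+13=202≡20 → U

YWOMXJU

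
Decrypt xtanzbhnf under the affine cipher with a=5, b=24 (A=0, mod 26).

fzqdvlhdr

The inverse of 5 mod 26 is 21, since 5·21=105≡1. Apply D(y)=21·(y−24) mod 26:
x(23): 21·(23−24)=-21≡5 → f
t(19): 21·(19−24)=-105≡25 → z
a(0): 21·(0−24)=-504≡16 → q
n(13): 21·(13−24)=-231≡3 → d
z(25): 21·(25−24)=21 → v
b(1): 21·(1−24)=-483≡11 → l
h(7): 21·(7−24)=-357≡7 → h
n(13): 21·(13−24)=-231≡3 → d
f(5): 21·(5−24)=-399≡17 → r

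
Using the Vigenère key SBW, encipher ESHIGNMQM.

WTDAHJERI

Repeat the key across the message: SBWSBWSBW
E(4)+S(18): 22 → W
S(18)+B(1): 19 → T
H(7)+W(22): 29≡3 → D
I(8)+S(18): 26≡0 → A
G(6)+B(1): 7 → H
N(13)+W(22): 35≡9 → J
M(12)+S(18): 30≡4 → E
Q(16)+B(1): 17 → R
M(12)+W(22): 34≡8 → I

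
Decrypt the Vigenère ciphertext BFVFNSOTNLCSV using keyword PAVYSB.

Repeat the key across the ciphertext: PAVYSBPAVYSBP
B(1)−P(15): -14≡12 → M
F(5)−A(0): 5 → F
V(21)−V(21): 0 → A
F(5)−Y(24): -19≡7 → H
N(13)−S(18): -5≡21 → V
S(18)−B(1): 17 → R
O(14)−P(15): -1≡25 → Z
T(19)−A(0): 19 → T
N(13)−V(21): -8≡18 → S
L(11)−Y(24): -13≡13 → N
C(2)−S(18): -16≡10 → K
S(18)−B(1): 17 → R
V(21)−P(15): 6 → G

MFAHVRZTSNKRG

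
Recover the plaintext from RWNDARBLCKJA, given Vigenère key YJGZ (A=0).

Repeat the key across the ciphertext: YJGZYJGZYJGZ
R(17)−Y(24): -7≡19 → T
W(22)−J(9): 13 → N
N(13)−G(6): 7 → H
D(3)−Z(25): -22≡4 → E
A(0)−Y(24): -24≡2 → C
R(17)−J(9): 8 → I
B(1)−G(6): -5≡21 → V
L(11)−Z(25): -14≡12 → M
C(2)−Y(24): -22≡4 → E
K(10)−J(9): 1 → B
J(9)−G(6): 3 → D
A(0)−Z(25): -25≡1 → B

TNHECIVMEBDB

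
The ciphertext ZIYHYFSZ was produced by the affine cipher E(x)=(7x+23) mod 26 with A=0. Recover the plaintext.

The inverse of 7 mod 26 is 15, since 7·15=105≡1. Apply D(y)=15·(y−23) mod 26:
Z(25): 15·(25−23)=30≡4 → E
I(8): 15·(8−23)=-225≡9 → J
Y(24): 15·(24−23)=15 → P
H(7): 15·(7−23)=-240≡20 → U
Y(24): 15·(24−23)=15 → P
F(5): 15·(5−23)=-270≡16 → Q
S(18): 15·(18−23)=-75≡3 → D
Z(25): 15·(25−23)=30≡4 → E

EJPUPQDE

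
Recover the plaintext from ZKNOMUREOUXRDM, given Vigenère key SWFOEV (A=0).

HOIAIZZIJGTWLQ

Repeat the key across the ciphertext: SWFOEVSWFOEVSW
Z(25)−S(18): 7 → H
K(10)−W(22): -12≡14 → O
N(13)−F(5): 8 → I
O(14)−O(14): 0 → A
M(12)−E(4): 8 → I
U(20)−V(21): -1≡25 → Z
R(17)−S(18): -1≡25 → Z
E(4)−W(22): -18≡8 → I
O(14)−F(5): 9 → J
U(20)−O(14): 6 → G
X(23)−E(4): 19 → T
R(17)−V(21): -4≡22 → W
D(3)−S(18): -15≡11 → L
M(12)−W(22): -10≡16 → Q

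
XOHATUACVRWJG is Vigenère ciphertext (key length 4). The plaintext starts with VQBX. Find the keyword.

CYGD

Subtract each crib letter from the matching ciphertext letter (mod 26):
X(23)−V(21)=2 → C
O(14)−Q(16)=-2≡24 → Y
H(7)−B(1)=6 → G
A(0)−X(23)=-23≡3 → D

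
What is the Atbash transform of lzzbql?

oaayjo

l(11) → o(14)
z(25) → a(0)
z(25) → a(0)
b(1) → y(24)
q(16) → j(9)
l(11) → o(14)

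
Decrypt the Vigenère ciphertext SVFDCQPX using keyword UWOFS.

YZRYKWTJ

Repeat the key across the ciphertext: UWOFSUWO
S(18)−U(20): -2≡24 → Y
V(21)−W(22): -1≡25 → Z
F(5)−O(14): -9≡17 → R
D(3)−F(5): -2≡24 → Y
C(2)−S(18): -16≡10 → K
Q(16)−U(20): -4≡22 → W
P(15)−W(22): -7≡19 → T
X(23)−O(14): 9 → J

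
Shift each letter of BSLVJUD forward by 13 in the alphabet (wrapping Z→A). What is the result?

OFYIWHQ

B(1): 1+13=14 → O
S(18): 18+13=31≡5 → F
L(11): 11+13=24 → Y
V(21): 21+13=34≡8 → I
J(9): 9+13=22 → W
U(20): 20+13=33≡7 → H
D(3): 3+13=16 → Q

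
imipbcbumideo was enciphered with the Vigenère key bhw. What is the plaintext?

Repeat the key across the ciphertext: bhwbhwbhwbhwb
i(8)−b(1): 7 → h
m(12)−h(7): 5 → f
i(8)−w(22): -14≡12 → m
p(15)−b(1): 14 → o
b(1)−h(7): -6≡20 → u
c(2)−w(22): -20≡6 → g
b(1)−b(1): 0 → a
u(20)−h(7): 13 → n
m(12)−w(22): -10≡16 → q
i(8)−b(1): 7 → h
d(3)−h(7): -4≡22 → w
e(4)−w(22): -18≡8 → i
o(14)−b(1): 13 → n

hfmouganqhwin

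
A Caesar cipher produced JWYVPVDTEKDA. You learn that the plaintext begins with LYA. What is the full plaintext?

From the crib: J(9)−L(11)=-2≡24, so the shift is 24.
Subtract 24 from each ciphertext letter:
J(9): 9−24=-15≡11 → L
W(22): 22−24=-2≡24 → Y
Y(24): 24−24=0 → A
V(21): 21−24=-3≡23 → X
P(15): 15−24=-9≡17 → R
V(21): 21−24=-3≡23 → X
D(3): 3−24=-21≡5 → F
T(19): 19−24=-5≡21 → V
E(4): 4−24=-20≡6 → G
K(10): 10−24=-14≡12 → M
D(3): 3−24=-21≡5 → F
A(0): 0−24=-24≡2 → C

LYAXRXFVGMFC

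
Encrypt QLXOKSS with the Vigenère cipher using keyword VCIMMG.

Repeat the key across the message: VCIMMGV
Q(16)+V(21): 37≡11 → L
L(11)+C(2): 13 → N
X(23)+I(8): 31≡5 → F
O(14)+M(12): 26≡0 → A
K(10)+M(12): 22 → W
S(18)+G(6): 24 → Y
S(18)+V(21): 39≡13 → N

LNFAWYN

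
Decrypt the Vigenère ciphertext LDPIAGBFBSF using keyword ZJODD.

Repeat the key across the ciphertext: ZJODDZJODDZ
L(11)−Z(25): -14≡12 → M
D(3)−J(9): -6≡20 → U
P(15)−O(14): 1 → B
I(8)−D(3): 5 → F
A(0)−D(3): -3≡23 → X
G(6)−Z(25): -19≡7 → H
B(1)−J(9): -8≡18 → S
F(5)−O(14): -9≡17 → R
B(1)−D(3): -2≡24 → Y
S(18)−D(3): 15 → P
F(5)−Z(25): -20≡6 → G

MUBFXHSRYPG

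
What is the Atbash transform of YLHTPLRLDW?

BOSGKOIOWD

Y(24) → B(1)
L(11) → O(14)
H(7) → S(18)
T(19) → G(6)
P(15) → K(10)
L(11) → O(14)
R(17) → I(8)
L(11) → O(14)
D(3) → W(22)
W(22) → D(3)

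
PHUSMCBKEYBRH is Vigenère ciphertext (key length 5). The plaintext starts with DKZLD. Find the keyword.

Subtract each crib letter from the matching ciphertext letter (mod 26):
P(15)−D(3)=12 → M
H(7)−K(10)=-3≡23 → X
U(20)−Z(25)=-5≡21 → V
S(18)−L(11)=7 → H
M(12)−D(3)=9 → J

MXVHJ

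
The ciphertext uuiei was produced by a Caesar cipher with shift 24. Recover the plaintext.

u(20): 20−24=-4≡22 → w
u(20): 20−24=-4≡22 → w
i(8): 8−24=-16≡10 → k
e(4): 4−24=-20≡6 → g
i(8): 8−24=-16≡10 → k

wwkgk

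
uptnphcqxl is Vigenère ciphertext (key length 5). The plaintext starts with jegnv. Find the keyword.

llnau

Subtract each crib letter from the matching ciphertext letter (mod 26):
u(20)−j(9)=11 → l
p(15)−e(4)=11 → l
t(19)−g(6)=13 → n
n(13)−n(13)=0 → a
p(15)−v(21)=-6≡20 → u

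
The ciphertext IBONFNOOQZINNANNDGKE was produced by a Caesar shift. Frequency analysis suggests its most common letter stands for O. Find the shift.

The most frequent ciphertext letter is N (appears 6 times).
N is position 13; O is position 14.
Shift = -1≡25.

25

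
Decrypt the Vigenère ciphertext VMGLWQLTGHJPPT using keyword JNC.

MZECJOCGEYWNGG

Repeat the key across the ciphertext: JNCJNCJNCJNCJN
V(21)−J(9): 12 → M
M(12)−N(13): -1≡25 → Z
G(6)−C(2): 4 → E
L(11)−J(9): 2 → C
W(22)−N(13): 9 → J
Q(16)−C(2): 14 → O
L(11)−J(9): 2 → C
T(19)−N(13): 6 → G
G(6)−C(2): 4 → E
H(7)−J(9): -2≡24 → Y
J(9)−N(13): -4≡22 → W
P(15)−C(2): 13 → N
P(15)−J(9): 6 → G
T(19)−N(13): 6 → G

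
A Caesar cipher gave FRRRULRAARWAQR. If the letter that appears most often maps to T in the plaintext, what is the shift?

The most frequent ciphertext letter is R (appears 6 times).
R is position 17; T is position 19.
Shift = -2≡24.

24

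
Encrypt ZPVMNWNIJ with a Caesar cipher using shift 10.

Z(25): 25+10=35≡9 → J
P(15): 15+10=25 → Z
V(21): 21+10=31≡5 → F
M(12): 12+10=22 → W
N(13): 13+10=23 → X
W(22): 22+10=32≡6 → G
N(13): 13+10=23 → X
I(8): 8+10=18 → S
J(9): 9+10=19 → T

JZFWXGXST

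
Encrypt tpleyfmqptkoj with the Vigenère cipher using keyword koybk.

Repeat the key across the message: koybkkoybkkoy
t(19)+k(10): 29≡3 → d
p(15)+o(14): 29≡3 → d
l(11)+y(24): 35≡9 → j
e(4)+b(1): 5 → f
y(24)+k(10): 34≡8 → i
f(5)+k(10): 15 → p
m(12)+o(14): 26≡0 → a
q(16)+y(24): 40≡14 → o
p(15)+b(1): 16 → q
t(19)+k(10): 29≡3 → d
k(10)+k(10): 20 → u
o(14)+o(14): 28≡2 → c
j(9)+y(24): 33≡7 → h

ddjfipaoqduch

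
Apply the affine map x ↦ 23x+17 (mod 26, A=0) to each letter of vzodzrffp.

v(21): 23·21+17=500≡6 → g
z(25): 23·25+17=592≡20 → u
o(14): 23·14+17=339≡1 → b
d(3): 23·3+17=86≡8 → i
z(25): 23·25+17=592≡20 → u
r(17): 23·17+17=408≡18 → s
f(5): 23·5+17=132≡2 → c
f(5): 23·5+17=132≡2 → c
p(15): 23·15+17=362≡24 → y

gubiusccy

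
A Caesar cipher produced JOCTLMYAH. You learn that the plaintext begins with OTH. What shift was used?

21

From the crib: J(9)−O(14)=-5≡21, so the shift is 21.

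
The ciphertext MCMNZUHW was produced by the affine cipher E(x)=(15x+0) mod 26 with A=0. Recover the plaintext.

GOGNTKXY

The inverse of 15 mod 26 is 7, since 15·7=105≡1. Apply D(y)=7·(y−0) mod 26:
M(12): 7·(12−0)=84≡6 → G
C(2): 7·(2−0)=14 → O
M(12): 7·(12−0)=84≡6 → G
N(13): 7·(13−0)=91≡13 → N
Z(25): 7·(25−0)=175≡19 → T
U(20): 7·(20−0)=140≡10 → K
H(7): 7·(7−0)=49≡23 → X
W(22): 7·(22−0)=154≡24 → Y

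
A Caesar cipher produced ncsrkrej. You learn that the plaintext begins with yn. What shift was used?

From the crib: n(13)−y(24)=-11≡15, so the shift is 15.

15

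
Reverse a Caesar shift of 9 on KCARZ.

K(10): 10−9=1 → B
C(2): 2−9=-7≡19 → T
A(0): 0−9=-9≡17 → R
R(17): 17−9=8 → I
Z(25): 25−9=16 → Q

BTRIQ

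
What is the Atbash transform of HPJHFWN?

SKQSUDM

H(7) → S(18)
P(15) → K(10)
J(9) → Q(16)
H(7) → S(18)
F(5) → U(20)
W(22) → D(3)
N(13) → M(12)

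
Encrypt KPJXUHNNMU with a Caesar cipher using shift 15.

K(10): 10+15=25 → Z
P(15): 15+15=30≡4 → E
J(9): 9+15=24 → Y
X(23): 23+15=38≡12 → M
U(20): 20+15=35≡9 → J
H(7): 7+15=22 → W
N(13): 13+15=28≡2 → C
N(13): 13+15=28≡2 → C
M(12): 12+15=27≡1 → B
U(20): 20+15=35≡9 → J

ZEYMJWCCBJ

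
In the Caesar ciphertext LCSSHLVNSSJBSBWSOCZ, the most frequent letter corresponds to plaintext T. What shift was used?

25

The most frequent ciphertext letter is S (appears 6 times).
S is position 18; T is position 19.
Shift = -1≡25.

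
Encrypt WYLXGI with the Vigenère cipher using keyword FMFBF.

Repeat the key across the message: FMFBFF
W(22)+F(5): 27≡1 → B
Y(24)+M(12): 36≡10 → K
L(11)+F(5): 16 → Q
X(23)+B(1): 24 → Y
G(6)+F(5): 11 → L
I(8)+F(5): 13 → N

BKQYLN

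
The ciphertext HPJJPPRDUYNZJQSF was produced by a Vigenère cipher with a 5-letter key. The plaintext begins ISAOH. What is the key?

Subtract each crib letter from the matching ciphertext letter (mod 26):
H(7)−I(8)=-1≡25 → Z
P(15)−S(18)=-3≡23 → X
J(9)−A(0)=9 → J
J(9)−O(14)=-5≡21 → V
P(15)−H(7)=8 → I

ZXJVI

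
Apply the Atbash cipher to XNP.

CMK

X(23) → C(2)
N(13) → M(12)
P(15) → K(10)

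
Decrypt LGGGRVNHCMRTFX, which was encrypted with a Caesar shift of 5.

L(11): 11−5=6 → G
G(6): 6−5=1 → B
G(6): 6−5=1 → B
G(6): 6−5=1 → B
R(17): 17−5=12 → M
V(21): 21−5=16 → Q
N(13): 13−5=8 → I
H(7): 7−5=2 → C
C(2): 2−5=-3≡23 → X
M(12): 12−5=7 → H
R(17): 17−5=12 → M
T(19): 19−5=14 → O
F(5): 5−5=0 → A
X(23): 23−5=18 → S

GBBBMQICXHMOAS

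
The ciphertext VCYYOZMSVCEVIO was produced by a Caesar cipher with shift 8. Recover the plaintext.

NUQQGREKNUWNAG

V(21): 21−8=13 → N
C(2): 2−8=-6≡20 → U
Y(24): 24−8=16 → Q
Y(24): 24−8=16 → Q
O(14): 14−8=6 → G
Z(25): 25−8=17 → R
M(12): 12−8=4 → E
S(18): 18−8=10 → K
V(21): 21−8=13 → N
C(2): 2−8=-6≡20 → U
E(4): 4−8=-4≡22 → W
V(21): 21−8=13 → N
I(8): 8−8=0 → A
O(14): 14−8=6 → G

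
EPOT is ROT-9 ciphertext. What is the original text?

E(4): 4−9=-5≡21 → V
P(15): 15−9=6 → G
O(14): 14−9=5 → F
T(19): 19−9=10 → K

VGFK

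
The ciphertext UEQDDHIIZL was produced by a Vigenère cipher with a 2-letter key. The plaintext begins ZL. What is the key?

Subtract each crib letter from the matching ciphertext letter (mod 26):
U(20)−Z(25)=-5≡21 → V
E(4)−L(11)=-7≡19 → T

VT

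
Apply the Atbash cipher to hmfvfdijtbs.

h(7) → s(18)
m(12) → n(13)
f(5) → u(20)
v(21) → e(4)
f(5) → u(20)
d(3) → w(22)
i(8) → r(17)
j(9) → q(16)
t(19) → g(6)
b(1) → y(24)
s(18) → h(7)

snueuwrqgyh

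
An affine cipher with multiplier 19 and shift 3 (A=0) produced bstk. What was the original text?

ejuz

The inverse of 19 mod 26 is 11, since 19·11=209≡1. Apply D(y)=11·(y−3) mod 26:
b(1): 11·(1−3)=-22≡4 → e
s(18): 11·(18−3)=165≡9 → j
t(19): 11·(19−3)=176≡20 → u
k(10): 11·(10−3)=77≡25 → z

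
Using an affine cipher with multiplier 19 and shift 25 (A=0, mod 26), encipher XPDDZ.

UYEEG

X(23): 19·23+25=462≡20 → U
P(15): 19·15+25=310≡24 → Y
D(3): 19·3+25=82≡4 → E
D(3): 19·3+25=82≡4 → E
Z(25): 19·25+25=500≡6 → G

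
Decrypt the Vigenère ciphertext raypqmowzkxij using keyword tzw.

ybcwrqvxdrymq

Repeat the key across the ciphertext: tzwtzwtzwtzwt
r(17)−t(19): -2≡24 → y
a(0)−z(25): -25≡1 → b
y(24)−w(22): 2 → c
p(15)−t(19): -4≡22 → w
q(16)−z(25): -9≡17 → r
m(12)−w(22): -10≡16 → q
o(14)−t(19): -5≡21 → v
w(22)−z(25): -3≡23 → x
z(25)−w(22): 3 → d
k(10)−t(19): -9≡17 → r
x(23)−z(25): -2≡24 → y
i(8)−w(22): -14≡12 → m
j(9)−t(19): -10≡16 → q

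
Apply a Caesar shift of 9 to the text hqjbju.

h(7): 7+9=16 → q
q(16): 16+9=25 → z
j(9): 9+9=18 → s
b(1): 1+9=10 → k
j(9): 9+9=18 → s
u(20): 20+9=29≡3 → d

qzsksd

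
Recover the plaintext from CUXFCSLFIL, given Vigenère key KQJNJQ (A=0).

Repeat the key across the ciphertext: KQJNJQKQJN
C(2)−K(10): -8≡18 → S
U(20)−Q(16): 4 → E
X(23)−J(9): 14 → O
F(5)−N(13): -8≡18 → S
C(2)−J(9): -7≡19 → T
S(18)−Q(16): 2 → C
L(11)−K(10): 1 → B
F(5)−Q(16): -11≡15 → P
I(8)−J(9): -1≡25 → Z
L(11)−N(13): -2≡24 → Y

SEOSTCBPZY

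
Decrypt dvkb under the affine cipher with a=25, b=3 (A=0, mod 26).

The inverse of 25 mod 26 is 25, since 25·25=625≡1. Apply D(y)=25·(y−3) mod 26:
d(3): 25·(3−3)=0 → a
v(21): 25·(21−3)=450≡8 → i
k(10): 25·(10−3)=175≡19 → t
b(1): 25·(1−3)=-50≡2 → c

aitc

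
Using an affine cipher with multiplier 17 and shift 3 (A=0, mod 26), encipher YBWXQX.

Y(24): 17·24+3=411≡21 → V
B(1): 17·1+3=20 → U
W(22): 17·22+3=377≡13 → N
X(23): 17·23+3=394≡4 → E
Q(16): 17·16+3=275≡15 → P
X(23): 17·23+3=394≡4 → E

VUNEPE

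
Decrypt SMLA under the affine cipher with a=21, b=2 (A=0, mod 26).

The inverse of 21 mod 26 is 5, since 21·5=105≡1. Apply D(y)=5·(y−2) mod 26:
S(18): 5·(18−2)=80≡2 → C
M(12): 5·(12−2)=50≡24 → Y
L(11): 5·(11−2)=45≡19 → T
A(0): 5·(0−2)=-10≡16 → Q

CYTQ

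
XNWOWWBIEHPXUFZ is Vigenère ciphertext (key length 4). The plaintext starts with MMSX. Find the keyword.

Subtract each crib letter from the matching ciphertext letter (mod 26):
X(23)−M(12)=11 → L
N(13)−M(12)=1 → B
W(22)−S(18)=4 → E
O(14)−X(23)=-9≡17 → R

LBER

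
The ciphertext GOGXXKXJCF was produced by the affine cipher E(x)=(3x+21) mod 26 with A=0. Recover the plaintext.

VPVSSFSWLM

The inverse of 3 mod 26 is 9, since 3·9=27≡1. Apply D(y)=9·(y−21) mod 26:
G(6): 9·(6−21)=-135≡21 → V
O(14): 9·(14−21)=-63≡15 → P
G(6): 9·(6−21)=-135≡21 → V
X(23): 9·(23−21)=18 → S
X(23): 9·(23−21)=18 → S
K(10): 9·(10−21)=-99≡5 → F
X(23): 9·(23−21)=18 → S
J(9): 9·(9−21)=-108≡22 → W
C(2): 9·(2−21)=-171≡11 → L
F(5): 9·(5−21)=-144≡12 → M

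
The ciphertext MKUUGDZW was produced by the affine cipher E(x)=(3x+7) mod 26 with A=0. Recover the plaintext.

The inverse of 3 mod 26 is 9, since 3·9=27≡1. Apply D(y)=9·(y−7) mod 26:
M(12): 9·(12−7)=45≡19 → T
K(10): 9·(10−7)=27≡1 → B
U(20): 9·(20−7)=117≡13 → N
U(20): 9·(20−7)=117≡13 → N
G(6): 9·(6−7)=-9≡17 → R
D(3): 9·(3−7)=-36≡16 → Q
Z(25): 9·(25−7)=162≡6 → G
W(22): 9·(22−7)=135≡5 → F

TBNNRQGF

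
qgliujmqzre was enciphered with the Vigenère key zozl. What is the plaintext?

Repeat the key across the ciphertext: zozlzozlzoz
q(16)−z(25): -9≡17 → r
g(6)−o(14): -8≡18 → s
l(11)−z(25): -14≡12 → m
i(8)−l(11): -3≡23 → x
u(20)−z(25): -5≡21 → v
j(9)−o(14): -5≡21 → v
m(12)−z(25): -13≡13 → n
q(16)−l(11): 5 → f
z(25)−z(25): 0 → a
r(17)−o(14): 3 → d
e(4)−z(25): -21≡5 → f

rsmxvvnfadf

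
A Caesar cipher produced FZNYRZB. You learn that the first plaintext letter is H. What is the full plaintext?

HBPATBD

From the crib: F(5)−H(7)=-2≡24, so the shift is 24.
Subtract 24 from each ciphertext letter:
F(5): 5−24=-19≡7 → H
Z(25): 25−24=1 → B
N(13): 13−24=-11≡15 → P
Y(24): 24−24=0 → A
R(17): 17−24=-7≡19 → T
Z(25): 25−24=1 → B
B(1): 1−24=-23≡3 → D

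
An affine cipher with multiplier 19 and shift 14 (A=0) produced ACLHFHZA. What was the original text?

The inverse of 19 mod 26 is 11, since 19·11=209≡1. Apply D(y)=11·(y−14) mod 26:
A(0): 11·(0−14)=-154≡2 → C
C(2): 11·(2−14)=-132≡24 → Y
L(11): 11·(11−14)=-33≡19 → T
H(7): 11·(7−14)=-77≡1 → B
F(5): 11·(5−14)=-99≡5 → F
H(7): 11·(7−14)=-77≡1 → B
Z(25): 11·(25−14)=121≡17 → R
A(0): 11·(0−14)=-154≡2 → C

CYTBFBRC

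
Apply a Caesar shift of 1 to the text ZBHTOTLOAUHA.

ACIUPUMPBVIB

Z(25): 25+1=26≡0 → A
B(1): 1+1=2 → C
H(7): 7+1=8 → I
T(19): 19+1=20 → U
O(14): 14+1=15 → P
T(19): 19+1=20 → U
L(11): 11+1=12 → M
O(14): 14+1=15 → P
A(0): 0+1=1 → B
U(20): 20+1=21 → V
H(7): 7+1=8 → I
A(0): 0+1=1 → B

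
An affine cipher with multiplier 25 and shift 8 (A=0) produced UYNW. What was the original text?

The inverse of 25 mod 26 is 25, since 25·25=625≡1. Apply D(y)=25·(y−8) mod 26:
U(20): 25·(20−8)=300≡14 → O
Y(24): 25·(24−8)=400≡10 → K
N(13): 25·(13−8)=125≡21 → V
W(22): 25·(22−8)=350≡12 → M

OKVM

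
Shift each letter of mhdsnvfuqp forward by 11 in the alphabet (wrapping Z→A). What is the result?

m(12): 12+11=23 → x
h(7): 7+11=18 → s
d(3): 3+11=14 → o
s(18): 18+11=29≡3 → d
n(13): 13+11=24 → y
v(21): 21+11=32≡6 → g
f(5): 5+11=16 → q
u(20): 20+11=31≡5 → f
q(16): 16+11=27≡1 → b
p(15): 15+11=26≡0 → a

xsodygqfba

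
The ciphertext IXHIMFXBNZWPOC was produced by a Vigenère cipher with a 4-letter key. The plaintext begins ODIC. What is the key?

Subtract each crib letter from the matching ciphertext letter (mod 26):
I(8)−O(14)=-6≡20 → U
X(23)−D(3)=20 → U
H(7)−I(8)=-1≡25 → Z
I(8)−C(2)=6 → G

UUZG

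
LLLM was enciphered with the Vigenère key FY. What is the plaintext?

GNGO

Repeat the key across the ciphertext: FYFY
L(11)−F(5): 6 → G
L(11)−Y(24): -13≡13 → N
L(11)−F(5): 6 → G
M(12)−Y(24): -12≡14 → O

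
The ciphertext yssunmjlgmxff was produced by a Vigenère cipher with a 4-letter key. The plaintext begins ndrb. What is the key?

lpbt

Subtract each crib letter from the matching ciphertext letter (mod 26):
y(24)−n(13)=11 → l
s(18)−d(3)=15 → p
s(18)−r(17)=1 → b
u(20)−b(1)=19 → t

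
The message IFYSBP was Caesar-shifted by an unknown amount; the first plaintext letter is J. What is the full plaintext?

JGZTCQ

From the crib: I(8)−J(9)=-1≡25, so the shift is 25.
Subtract 25 from each ciphertext letter:
I(8): 8−25=-17≡9 → J
F(5): 5−25=-20≡6 → G
Y(24): 24−25=-1≡25 → Z
S(18): 18−25=-7≡19 → T
B(1): 1−25=-24≡2 → C
P(15): 15−25=-10≡16 → Q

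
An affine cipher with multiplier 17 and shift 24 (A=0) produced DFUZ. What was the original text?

LFMX

The inverse of 17 mod 26 is 23, since 17·23=391≡1. Apply D(y)=23·(y−24) mod 26:
D(3): 23·(3−24)=-483≡11 → L
F(5): 23·(5−24)=-437≡5 → F
U(20): 23·(20−24)=-92≡12 → M
Z(25): 23·(25−24)=23 → X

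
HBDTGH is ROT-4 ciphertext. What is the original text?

DXZPCD

H(7): 7−4=3 → D
B(1): 1−4=-3≡23 → X
D(3): 3−4=-1≡25 → Z
T(19): 19−4=15 → P
G(6): 6−4=2 → C
H(7): 7−4=3 → D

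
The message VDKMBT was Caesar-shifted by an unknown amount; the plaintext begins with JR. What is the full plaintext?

From the crib: V(21)−J(9)=12, so the shift is 12.
Subtract 12 from each ciphertext letter:
V(21): 21−12=9 → J
D(3): 3−12=-9≡17 → R
K(10): 10−12=-2≡24 → Y
M(12): 12−12=0 → A
B(1): 1−12=-11≡15 → P
T(19): 19−12=7 → H

JRYAPH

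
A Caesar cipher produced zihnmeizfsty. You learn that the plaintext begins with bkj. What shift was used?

From the crib: z(25)−b(1)=24, so the shift is 24.

24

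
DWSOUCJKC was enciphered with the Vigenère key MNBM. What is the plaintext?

RJRCIPIYQ

Repeat the key across the ciphertext: MNBMMNBMM
D(3)−M(12): -9≡17 → R
W(22)−N(13): 9 → J
S(18)−B(1): 17 → R
O(14)−M(12): 2 → C
U(20)−M(12): 8 → I
C(2)−N(13): -11≡15 → P
J(9)−B(1): 8 → I
K(10)−M(12): -2≡24 → Y
C(2)−M(12): -10≡16 → Q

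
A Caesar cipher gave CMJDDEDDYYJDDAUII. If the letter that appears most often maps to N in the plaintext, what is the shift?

16

The most frequent ciphertext letter is D (appears 6 times).
D is position 3; N is position 13.
Shift = -10≡16.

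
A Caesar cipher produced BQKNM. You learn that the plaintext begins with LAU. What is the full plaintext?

LAUXW

From the crib: B(1)−L(11)=-10≡16, so the shift is 16.
Subtract 16 from each ciphertext letter:
B(1): 1−16=-15≡11 → L
Q(16): 16−16=0 → A
K(10): 10−16=-6≡20 → U
N(13): 13−16=-3≡23 → X
M(12): 12−16=-4≡22 → W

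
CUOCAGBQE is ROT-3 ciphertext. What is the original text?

C(2): 2−3=-1≡25 → Z
U(20): 20−3=17 → R
O(14): 14−3=11 → L
C(2): 2−3=-1≡25 → Z
A(0): 0−3=-3≡23 → X
G(6): 6−3=3 → D
B(1): 1−3=-2≡24 → Y
Q(16): 16−3=13 → N
E(4): 4−3=1 → B

ZRLZXDYNB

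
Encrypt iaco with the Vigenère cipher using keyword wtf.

ethk

Repeat the key across the message: wtfw
i(8)+w(22): 30≡4 → e
a(0)+t(19): 19 → t
c(2)+f(5): 7 → h
o(14)+w(22): 36≡10 → k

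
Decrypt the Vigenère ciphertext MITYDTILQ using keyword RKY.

VYVHTVRBS

Repeat the key across the ciphertext: RKYRKYRKY
M(12)−R(17): -5≡21 → V
I(8)−K(10): -2≡24 → Y
T(19)−Y(24): -5≡21 → V
Y(24)−R(17): 7 → H
D(3)−K(10): -7≡19 → T
T(19)−Y(24): -5≡21 → V
I(8)−R(17): -9≡17 → R
L(11)−K(10): 1 → B
Q(16)−Y(24): -8≡18 → S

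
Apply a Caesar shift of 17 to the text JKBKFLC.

J(9): 9+17=26≡0 → A
K(10): 10+17=27≡1 → B
B(1): 1+17=18 → S
K(10): 10+17=27≡1 → B
F(5): 5+17=22 → W
L(11): 11+17=28≡2 → C
C(2): 2+17=19 → T

ABSBWCT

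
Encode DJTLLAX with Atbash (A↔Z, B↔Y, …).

D(3) → W(22)
J(9) → Q(16)
T(19) → G(6)
L(11) → O(14)
L(11) → O(14)
A(0) → Z(25)
X(23) → C(2)

WQGOOZC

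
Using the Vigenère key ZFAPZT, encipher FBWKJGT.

EGWZIZS

Repeat the key across the message: ZFAPZTZ
F(5)+Z(25): 30≡4 → E
B(1)+F(5): 6 → G
W(22)+A(0): 22 → W
K(10)+P(15): 25 → Z
J(9)+Z(25): 34≡8 → I
G(6)+T(19): 25 → Z
T(19)+Z(25): 44≡18 → S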